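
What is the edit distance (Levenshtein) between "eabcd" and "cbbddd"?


Computing edit distance: "eabcd" -> "cbbddd"
DP table:
           c    b    b    d    d    d
      0    1    2    3    4    5    6
  e   1    1    2    3    4    5    6
  a   2    2    2    3    4    5    6
  b   3    3    2    2    3    4    5
  c   4    3    3    3    3    4    5
  d   5    4    4    4    3    3    4
Edit distance = dp[5][6] = 4

4


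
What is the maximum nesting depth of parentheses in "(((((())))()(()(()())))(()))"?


Input: "(((((())))()(()(()())))(()))"
Tracking depth:
  Position 0 '(': depth becomes 1
  Position 1 '(': depth becomes 2
  Position 2 '(': depth becomes 3
  Position 3 '(': depth becomes 4
  Position 4 '(': depth becomes 5
  Position 5 '(': depth becomes 6
  Position 6 ')': depth becomes 5
  Position 7 ')': depth becomes 4
  Position 8 ')': depth becomes 3
  Position 9 ')': depth becomes 2
  Position 10 '(': depth becomes 3
  Position 11 ')': depth becomes 2
  Position 12 '(': depth becomes 3
  Position 13 '(': depth becomes 4
  Position 14 ')': depth becomes 3
  Position 15 '(': depth becomes 4
  Position 16 '(': depth becomes 5
  Position 17 ')': depth becomes 4
  Position 18 '(': depth becomes 5
  Position 19 ')': depth becomes 4
  Position 20 ')': depth becomes 3
  Position 21 ')': depth becomes 2
  Position 22 ')': depth becomes 1
  Position 23 '(': depth becomes 2
  Position 24 '(': depth becomes 3
  Position 25 ')': depth becomes 2
  Position 26 ')': depth becomes 1
  Position 27 ')': depth becomes 0
Maximum depth reached: 6

6


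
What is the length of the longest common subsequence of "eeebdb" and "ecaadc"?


LCS of "eeebdb" and "ecaadc"
DP table:
           e    c    a    a    d    c
      0    0    0    0    0    0    0
  e   0    1    1    1    1    1    1
  e   0    1    1    1    1    1    1
  e   0    1    1    1    1    1    1
  b   0    1    1    1    1    1    1
  d   0    1    1    1    1    2    2
  b   0    1    1    1    1    2    2
LCS length = dp[6][6] = 2

2


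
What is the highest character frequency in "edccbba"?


Input: edccbba
Character counts:
  'a': 1
  'b': 2
  'c': 2
  'd': 1
  'e': 1
Maximum frequency: 2

2


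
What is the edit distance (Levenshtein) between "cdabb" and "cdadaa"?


Computing edit distance: "cdabb" -> "cdadaa"
DP table:
           c    d    a    d    a    a
      0    1    2    3    4    5    6
  c   1    0    1    2    3    4    5
  d   2    1    0    1    2    3    4
  a   3    2    1    0    1    2    3
  b   4    3    2    1    1    2    3
  b   5    4    3    2    2    2    3
Edit distance = dp[5][6] = 3

3


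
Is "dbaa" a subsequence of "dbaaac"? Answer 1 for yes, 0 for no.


Check if "dbaa" is a subsequence of "dbaaac"
Greedy scan:
  Position 0 ('d'): matches sub[0] = 'd'
  Position 1 ('b'): matches sub[1] = 'b'
  Position 2 ('a'): matches sub[2] = 'a'
  Position 3 ('a'): matches sub[3] = 'a'
  Position 4 ('a'): no match needed
  Position 5 ('c'): no match needed
All 4 characters matched => is a subsequence

1


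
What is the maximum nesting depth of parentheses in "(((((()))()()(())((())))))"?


Input: "(((((()))()()(())((())))))"
Tracking depth:
  Position 0 '(': depth becomes 1
  Position 1 '(': depth becomes 2
  Position 2 '(': depth becomes 3
  Position 3 '(': depth becomes 4
  Position 4 '(': depth becomes 5
  Position 5 '(': depth becomes 6
  Position 6 ')': depth becomes 5
  Position 7 ')': depth becomes 4
  Position 8 ')': depth becomes 3
  Position 9 '(': depth becomes 4
  Position 10 ')': depth becomes 3
  Position 11 '(': depth becomes 4
  Position 12 ')': depth becomes 3
  Position 13 '(': depth becomes 4
  Position 14 '(': depth becomes 5
  Position 15 ')': depth becomes 4
  Position 16 ')': depth becomes 3
  Position 17 '(': depth becomes 4
  Position 18 '(': depth becomes 5
  Position 19 '(': depth becomes 6
  Position 20 ')': depth becomes 5
  Position 21 ')': depth becomes 4
  Position 22 ')': depth becomes 3
  Position 23 ')': depth becomes 2
  Position 24 ')': depth becomes 1
  Position 25 ')': depth becomes 0
Maximum depth reached: 6

6


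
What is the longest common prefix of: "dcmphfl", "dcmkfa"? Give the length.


Words: dcmphfl, dcmkfa
  Position 0: all 'd' => match
  Position 1: all 'c' => match
  Position 2: all 'm' => match
  Position 3: ('p', 'k') => mismatch, stop
LCP = "dcm" (length 3)

3


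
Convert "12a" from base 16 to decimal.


Input: "12a" in base 16
Positional expansion:
  Digit '1' (value 1) x 16^2 = 256
  Digit '2' (value 2) x 16^1 = 32
  Digit 'a' (value 10) x 16^0 = 10
Sum = 298

298


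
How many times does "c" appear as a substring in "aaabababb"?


Searching for "c" in "aaabababb"
Scanning each position:
  Position 0: "a" => no
  Position 1: "a" => no
  Position 2: "a" => no
  Position 3: "b" => no
  Position 4: "a" => no
  Position 5: "b" => no
  Position 6: "a" => no
  Position 7: "b" => no
  Position 8: "b" => no
Total occurrences: 0

0


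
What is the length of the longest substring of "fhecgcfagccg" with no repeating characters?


Input: "fhecgcfagccg"
Sliding window (track last position of each char):
  Position 0 ('f'): window [0,0] length 1 -- new best
  Position 1 ('h'): window [0,1] length 2 -- new best
  Position 2 ('e'): window [0,2] length 3 -- new best
  Position 3 ('c'): window [0,3] length 4 -- new best
  Position 4 ('g'): window [0,4] length 5 -- new best
  Position 5 ('c'): repeat (last at 3), move window start to 4
  Position 5 ('c'): window [4,5] length 2
  Position 6 ('f'): window [4,6] length 3
  Position 7 ('a'): window [4,7] length 4
  Position 8 ('g'): repeat (last at 4), move window start to 5
  Position 8 ('g'): window [5,8] length 4
  Position 9 ('c'): repeat (last at 5), move window start to 6
  Position 9 ('c'): window [6,9] length 4
  Position 10 ('c'): repeat (last at 9), move window start to 10
  Position 10 ('c'): window [10,10] length 1
  Position 11 ('g'): window [10,11] length 2
Longest substring with no repeats: "fhecg" with length 5

5


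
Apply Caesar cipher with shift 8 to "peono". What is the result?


Caesar cipher: shift "peono" by 8
  'p' (pos 15) + 8 = pos 23 = 'x'
  'e' (pos 4) + 8 = pos 12 = 'm'
  'o' (pos 14) + 8 = pos 22 = 'w'
  'n' (pos 13) + 8 = pos 21 = 'v'
  'o' (pos 14) + 8 = pos 22 = 'w'
Result: xmwvw

xmwvw


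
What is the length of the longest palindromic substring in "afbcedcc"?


Input: "afbcedcc"
Checking substrings for palindromes:
  [6:8] "cc" (len 2) => palindrome
Longest palindromic substring: "cc" with length 2

2


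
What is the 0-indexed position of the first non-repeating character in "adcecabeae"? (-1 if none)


Input: adcecabeae
Character frequencies:
  'a': 3
  'b': 1
  'c': 2
  'd': 1
  'e': 3
Scanning left to right for freq == 1:
  Position 0 ('a'): freq=3, skip
  Position 1 ('d'): unique! => answer = 1

1


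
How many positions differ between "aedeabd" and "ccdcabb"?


Comparing "aedeabd" and "ccdcabb" position by position:
  Position 0: 'a' vs 'c' => DIFFER
  Position 1: 'e' vs 'c' => DIFFER
  Position 2: 'd' vs 'd' => same
  Position 3: 'e' vs 'c' => DIFFER
  Position 4: 'a' vs 'a' => same
  Position 5: 'b' vs 'b' => same
  Position 6: 'd' vs 'b' => DIFFER
Positions that differ: 4

4


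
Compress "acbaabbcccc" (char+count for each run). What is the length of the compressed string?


Input: acbaabbcccc
Runs:
  'a' x 1 => "a1"
  'c' x 1 => "c1"
  'b' x 1 => "b1"
  'a' x 2 => "a2"
  'b' x 2 => "b2"
  'c' x 4 => "c4"
Compressed: "a1c1b1a2b2c4"
Compressed length: 12

12


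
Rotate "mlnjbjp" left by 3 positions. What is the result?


Input: "mlnjbjp", rotate left by 3
First 3 characters: "mln"
Remaining characters: "jbjp"
Concatenate remaining + first: "jbjp" + "mln" = "jbjpmln"

jbjpmln


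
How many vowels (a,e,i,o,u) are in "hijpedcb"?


Input: hijpedcb
Checking each character:
  'h' at position 0: consonant
  'i' at position 1: vowel (running total: 1)
  'j' at position 2: consonant
  'p' at position 3: consonant
  'e' at position 4: vowel (running total: 2)
  'd' at position 5: consonant
  'c' at position 6: consonant
  'b' at position 7: consonant
Total vowels: 2

2


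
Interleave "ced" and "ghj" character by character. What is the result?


Interleaving "ced" and "ghj":
  Position 0: 'c' from first, 'g' from second => "cg"
  Position 1: 'e' from first, 'h' from second => "eh"
  Position 2: 'd' from first, 'j' from second => "dj"
Result: cgehdj

cgehdj


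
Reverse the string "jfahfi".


Input: jfahfi
Reading characters right to left:
  Position 5: 'i'
  Position 4: 'f'
  Position 3: 'h'
  Position 2: 'a'
  Position 1: 'f'
  Position 0: 'j'
Reversed: ifhafj

ifhafj


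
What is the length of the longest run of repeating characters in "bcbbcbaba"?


Input: "bcbbcbaba"
Scanning for longest run:
  Position 1 ('c'): new char, reset run to 1
  Position 2 ('b'): new char, reset run to 1
  Position 3 ('b'): continues run of 'b', length=2
  Position 4 ('c'): new char, reset run to 1
  Position 5 ('b'): new char, reset run to 1
  Position 6 ('a'): new char, reset run to 1
  Position 7 ('b'): new char, reset run to 1
  Position 8 ('a'): new char, reset run to 1
Longest run: 'b' with length 2

2


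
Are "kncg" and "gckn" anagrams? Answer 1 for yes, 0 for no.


Strings: "kncg", "gckn"
Sorted first:  cgkn
Sorted second: cgkn
Sorted forms match => anagrams

1


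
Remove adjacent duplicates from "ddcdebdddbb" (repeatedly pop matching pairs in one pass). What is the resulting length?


Input: ddcdebdddbb
Stack-based adjacent duplicate removal:
  Read 'd': push. Stack: d
  Read 'd': matches stack top 'd' => pop. Stack: (empty)
  Read 'c': push. Stack: c
  Read 'd': push. Stack: cd
  Read 'e': push. Stack: cde
  Read 'b': push. Stack: cdeb
  Read 'd': push. Stack: cdebd
  Read 'd': matches stack top 'd' => pop. Stack: cdeb
  Read 'd': push. Stack: cdebd
  Read 'b': push. Stack: cdebdb
  Read 'b': matches stack top 'b' => pop. Stack: cdebd
Final stack: "cdebd" (length 5)

5


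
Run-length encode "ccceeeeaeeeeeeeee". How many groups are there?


Input: ccceeeeaeeeeeeeee
Scanning for consecutive runs:
  Group 1: 'c' x 3 (positions 0-2)
  Group 2: 'e' x 4 (positions 3-6)
  Group 3: 'a' x 1 (positions 7-7)
  Group 4: 'e' x 9 (positions 8-16)
Total groups: 4

4


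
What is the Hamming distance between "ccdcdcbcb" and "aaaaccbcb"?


Comparing "ccdcdcbcb" and "aaaaccbcb" position by position:
  Position 0: 'c' vs 'a' => differ
  Position 1: 'c' vs 'a' => differ
  Position 2: 'd' vs 'a' => differ
  Position 3: 'c' vs 'a' => differ
  Position 4: 'd' vs 'c' => differ
  Position 5: 'c' vs 'c' => same
  Position 6: 'b' vs 'b' => same
  Position 7: 'c' vs 'c' => same
  Position 8: 'b' vs 'b' => same
Total differences (Hamming distance): 5

5


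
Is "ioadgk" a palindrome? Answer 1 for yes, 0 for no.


Input: ioadgk
Reversed: kgdaoi
  Compare pos 0 ('i') with pos 5 ('k'): MISMATCH
  Compare pos 1 ('o') with pos 4 ('g'): MISMATCH
  Compare pos 2 ('a') with pos 3 ('d'): MISMATCH
Result: not a palindrome

0


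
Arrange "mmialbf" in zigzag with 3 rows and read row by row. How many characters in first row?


Zigzag "mmialbf" into 3 rows:
Placing characters:
  'm' => row 0
  'm' => row 1
  'i' => row 2
  'a' => row 1
  'l' => row 0
  'b' => row 1
  'f' => row 2
Rows:
  Row 0: "ml"
  Row 1: "mab"
  Row 2: "if"
First row length: 2

2


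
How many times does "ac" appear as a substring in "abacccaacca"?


Searching for "ac" in "abacccaacca"
Scanning each position:
  Position 0: "ab" => no
  Position 1: "ba" => no
  Position 2: "ac" => MATCH
  Position 3: "cc" => no
  Position 4: "cc" => no
  Position 5: "ca" => no
  Position 6: "aa" => no
  Position 7: "ac" => MATCH
  Position 8: "cc" => no
  Position 9: "ca" => no
Total occurrences: 2

2


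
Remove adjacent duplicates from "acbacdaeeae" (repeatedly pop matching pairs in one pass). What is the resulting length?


Input: acbacdaeeae
Stack-based adjacent duplicate removal:
  Read 'a': push. Stack: a
  Read 'c': push. Stack: ac
  Read 'b': push. Stack: acb
  Read 'a': push. Stack: acba
  Read 'c': push. Stack: acbac
  Read 'd': push. Stack: acbacd
  Read 'a': push. Stack: acbacda
  Read 'e': push. Stack: acbacdae
  Read 'e': matches stack top 'e' => pop. Stack: acbacda
  Read 'a': matches stack top 'a' => pop. Stack: acbacd
  Read 'e': push. Stack: acbacde
Final stack: "acbacde" (length 7)

7


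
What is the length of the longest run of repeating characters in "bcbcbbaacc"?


Input: "bcbcbbaacc"
Scanning for longest run:
  Position 1 ('c'): new char, reset run to 1
  Position 2 ('b'): new char, reset run to 1
  Position 3 ('c'): new char, reset run to 1
  Position 4 ('b'): new char, reset run to 1
  Position 5 ('b'): continues run of 'b', length=2
  Position 6 ('a'): new char, reset run to 1
  Position 7 ('a'): continues run of 'a', length=2
  Position 8 ('c'): new char, reset run to 1
  Position 9 ('c'): continues run of 'c', length=2
Longest run: 'b' with length 2

2


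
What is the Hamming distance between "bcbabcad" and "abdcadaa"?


Comparing "bcbabcad" and "abdcadaa" position by position:
  Position 0: 'b' vs 'a' => differ
  Position 1: 'c' vs 'b' => differ
  Position 2: 'b' vs 'd' => differ
  Position 3: 'a' vs 'c' => differ
  Position 4: 'b' vs 'a' => differ
  Position 5: 'c' vs 'd' => differ
  Position 6: 'a' vs 'a' => same
  Position 7: 'd' vs 'a' => differ
Total differences (Hamming distance): 7

7


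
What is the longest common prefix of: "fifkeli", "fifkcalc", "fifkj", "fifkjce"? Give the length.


Words: fifkeli, fifkcalc, fifkj, fifkjce
  Position 0: all 'f' => match
  Position 1: all 'i' => match
  Position 2: all 'f' => match
  Position 3: all 'k' => match
  Position 4: ('e', 'c', 'j', 'j') => mismatch, stop
LCP = "fifk" (length 4)

4


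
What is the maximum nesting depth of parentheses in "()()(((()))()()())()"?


Input: "()()(((()))()()())()"
Tracking depth:
  Position 0 '(': depth becomes 1
  Position 1 ')': depth becomes 0
  Position 2 '(': depth becomes 1
  Position 3 ')': depth becomes 0
  Position 4 '(': depth becomes 1
  Position 5 '(': depth becomes 2
  Position 6 '(': depth becomes 3
  Position 7 '(': depth becomes 4
  Position 8 ')': depth becomes 3
  Position 9 ')': depth becomes 2
  Position 10 ')': depth becomes 1
  Position 11 '(': depth becomes 2
  Position 12 ')': depth becomes 1
  Position 13 '(': depth becomes 2
  Position 14 ')': depth becomes 1
  Position 15 '(': depth becomes 2
  Position 16 ')': depth becomes 1
  Position 17 ')': depth becomes 0
  Position 18 '(': depth becomes 1
  Position 19 ')': depth becomes 0
Maximum depth reached: 4

4


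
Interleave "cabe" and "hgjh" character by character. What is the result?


Interleaving "cabe" and "hgjh":
  Position 0: 'c' from first, 'h' from second => "ch"
  Position 1: 'a' from first, 'g' from second => "ag"
  Position 2: 'b' from first, 'j' from second => "bj"
  Position 3: 'e' from first, 'h' from second => "eh"
Result: chagbjeh

chagbjeh


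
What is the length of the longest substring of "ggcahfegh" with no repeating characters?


Input: "ggcahfegh"
Sliding window (track last position of each char):
  Position 0 ('g'): window [0,0] length 1 -- new best
  Position 1 ('g'): repeat (last at 0), move window start to 1
  Position 1 ('g'): window [1,1] length 1
  Position 2 ('c'): window [1,2] length 2 -- new best
  Position 3 ('a'): window [1,3] length 3 -- new best
  Position 4 ('h'): window [1,4] length 4 -- new best
  Position 5 ('f'): window [1,5] length 5 -- new best
  Position 6 ('e'): window [1,6] length 6 -- new best
  Position 7 ('g'): repeat (last at 1), move window start to 2
  Position 7 ('g'): window [2,7] length 6
  Position 8 ('h'): repeat (last at 4), move window start to 5
  Position 8 ('h'): window [5,8] length 4
Longest substring with no repeats: "gcahfe" with length 6

6


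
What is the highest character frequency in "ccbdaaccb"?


Input: ccbdaaccb
Character counts:
  'a': 2
  'b': 2
  'c': 4
  'd': 1
Maximum frequency: 4

4


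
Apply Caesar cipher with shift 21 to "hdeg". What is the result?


Caesar cipher: shift "hdeg" by 21
  'h' (pos 7) + 21 = pos 2 = 'c'
  'd' (pos 3) + 21 = pos 24 = 'y'
  'e' (pos 4) + 21 = pos 25 = 'z'
  'g' (pos 6) + 21 = pos 1 = 'b'
Result: cyzb

cyzb


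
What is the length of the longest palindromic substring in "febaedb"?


Input: "febaedb"
Checking substrings for palindromes:
  No multi-char palindromic substrings found
Longest palindromic substring: "f" with length 1

1


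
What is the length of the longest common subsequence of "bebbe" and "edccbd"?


LCS of "bebbe" and "edccbd"
DP table:
           e    d    c    c    b    d
      0    0    0    0    0    0    0
  b   0    0    0    0    0    1    1
  e   0    1    1    1    1    1    1
  b   0    1    1    1    1    2    2
  b   0    1    1    1    1    2    2
  e   0    1    1    1    1    2    2
LCS length = dp[5][6] = 2

2


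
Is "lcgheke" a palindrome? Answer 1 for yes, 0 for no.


Input: lcgheke
Reversed: ekehgcl
  Compare pos 0 ('l') with pos 6 ('e'): MISMATCH
  Compare pos 1 ('c') with pos 5 ('k'): MISMATCH
  Compare pos 2 ('g') with pos 4 ('e'): MISMATCH
Result: not a palindrome

0


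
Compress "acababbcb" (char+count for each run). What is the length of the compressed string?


Input: acababbcb
Runs:
  'a' x 1 => "a1"
  'c' x 1 => "c1"
  'a' x 1 => "a1"
  'b' x 1 => "b1"
  'a' x 1 => "a1"
  'b' x 2 => "b2"
  'c' x 1 => "c1"
  'b' x 1 => "b1"
Compressed: "a1c1a1b1a1b2c1b1"
Compressed length: 16

16


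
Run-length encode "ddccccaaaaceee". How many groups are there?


Input: ddccccaaaaceee
Scanning for consecutive runs:
  Group 1: 'd' x 2 (positions 0-1)
  Group 2: 'c' x 4 (positions 2-5)
  Group 3: 'a' x 4 (positions 6-9)
  Group 4: 'c' x 1 (positions 10-10)
  Group 5: 'e' x 3 (positions 11-13)
Total groups: 5

5


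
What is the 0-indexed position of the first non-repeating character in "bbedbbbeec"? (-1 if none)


Input: bbedbbbeec
Character frequencies:
  'b': 5
  'c': 1
  'd': 1
  'e': 3
Scanning left to right for freq == 1:
  Position 0 ('b'): freq=5, skip
  Position 1 ('b'): freq=5, skip
  Position 2 ('e'): freq=3, skip
  Position 3 ('d'): unique! => answer = 3

3


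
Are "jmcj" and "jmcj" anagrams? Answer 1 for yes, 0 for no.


Strings: "jmcj", "jmcj"
Sorted first:  cjjm
Sorted second: cjjm
Sorted forms match => anagrams

1


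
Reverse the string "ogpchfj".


Input: ogpchfj
Reading characters right to left:
  Position 6: 'j'
  Position 5: 'f'
  Position 4: 'h'
  Position 3: 'c'
  Position 2: 'p'
  Position 1: 'g'
  Position 0: 'o'
Reversed: jfhcpgo

jfhcpgo


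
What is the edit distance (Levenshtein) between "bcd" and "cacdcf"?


Computing edit distance: "bcd" -> "cacdcf"
DP table:
           c    a    c    d    c    f
      0    1    2    3    4    5    6
  b   1    1    2    3    4    5    6
  c   2    1    2    2    3    4    5
  d   3    2    2    3    2    3    4
Edit distance = dp[3][6] = 4

4


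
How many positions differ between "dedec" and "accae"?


Comparing "dedec" and "accae" position by position:
  Position 0: 'd' vs 'a' => DIFFER
  Position 1: 'e' vs 'c' => DIFFER
  Position 2: 'd' vs 'c' => DIFFER
  Position 3: 'e' vs 'a' => DIFFER
  Position 4: 'c' vs 'e' => DIFFER
Positions that differ: 5

5


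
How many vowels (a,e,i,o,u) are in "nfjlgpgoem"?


Input: nfjlgpgoem
Checking each character:
  'n' at position 0: consonant
  'f' at position 1: consonant
  'j' at position 2: consonant
  'l' at position 3: consonant
  'g' at position 4: consonant
  'p' at position 5: consonant
  'g' at position 6: consonant
  'o' at position 7: vowel (running total: 1)
  'e' at position 8: vowel (running total: 2)
  'm' at position 9: consonant
Total vowels: 2

2


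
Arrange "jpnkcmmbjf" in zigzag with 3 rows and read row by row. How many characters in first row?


Zigzag "jpnkcmmbjf" into 3 rows:
Placing characters:
  'j' => row 0
  'p' => row 1
  'n' => row 2
  'k' => row 1
  'c' => row 0
  'm' => row 1
  'm' => row 2
  'b' => row 1
  'j' => row 0
  'f' => row 1
Rows:
  Row 0: "jcj"
  Row 1: "pkmbf"
  Row 2: "nm"
First row length: 3

3


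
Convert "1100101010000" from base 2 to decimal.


Input: "1100101010000" in base 2
Positional expansion:
  Digit '1' (value 1) x 2^12 = 4096
  Digit '1' (value 1) x 2^11 = 2048
  Digit '0' (value 0) x 2^10 = 0
  Digit '0' (value 0) x 2^9 = 0
  Digit '1' (value 1) x 2^8 = 256
  Digit '0' (value 0) x 2^7 = 0
  Digit '1' (value 1) x 2^6 = 64
  Digit '0' (value 0) x 2^5 = 0
  Digit '1' (value 1) x 2^4 = 16
  Digit '0' (value 0) x 2^3 = 0
  Digit '0' (value 0) x 2^2 = 0
  Digit '0' (value 0) x 2^1 = 0
  Digit '0' (value 0) x 2^0 = 0
Sum = 6480

6480


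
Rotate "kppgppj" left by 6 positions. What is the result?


Input: "kppgppj", rotate left by 6
First 6 characters: "kppgpp"
Remaining characters: "j"
Concatenate remaining + first: "j" + "kppgpp" = "jkppgpp"

jkppgpp


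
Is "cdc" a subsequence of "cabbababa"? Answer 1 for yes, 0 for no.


Check if "cdc" is a subsequence of "cabbababa"
Greedy scan:
  Position 0 ('c'): matches sub[0] = 'c'
  Position 1 ('a'): no match needed
  Position 2 ('b'): no match needed
  Position 3 ('b'): no match needed
  Position 4 ('a'): no match needed
  Position 5 ('b'): no match needed
  Position 6 ('a'): no match needed
  Position 7 ('b'): no match needed
  Position 8 ('a'): no match needed
Only matched 1/3 characters => not a subsequence

0


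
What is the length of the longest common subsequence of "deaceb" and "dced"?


LCS of "deaceb" and "dced"
DP table:
           d    c    e    d
      0    0    0    0    0
  d   0    1    1    1    1
  e   0    1    1    2    2
  a   0    1    1    2    2
  c   0    1    2    2    2
  e   0    1    2    3    3
  b   0    1    2    3    3
LCS length = dp[6][4] = 3

3


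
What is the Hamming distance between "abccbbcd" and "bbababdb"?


Comparing "abccbbcd" and "bbababdb" position by position:
  Position 0: 'a' vs 'b' => differ
  Position 1: 'b' vs 'b' => same
  Position 2: 'c' vs 'a' => differ
  Position 3: 'c' vs 'b' => differ
  Position 4: 'b' vs 'a' => differ
  Position 5: 'b' vs 'b' => same
  Position 6: 'c' vs 'd' => differ
  Position 7: 'd' vs 'b' => differ
Total differences (Hamming distance): 6

6


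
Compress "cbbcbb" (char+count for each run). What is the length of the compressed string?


Input: cbbcbb
Runs:
  'c' x 1 => "c1"
  'b' x 2 => "b2"
  'c' x 1 => "c1"
  'b' x 2 => "b2"
Compressed: "c1b2c1b2"
Compressed length: 8

8


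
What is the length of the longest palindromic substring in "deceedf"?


Input: "deceedf"
Checking substrings for palindromes:
  [1:4] "ece" (len 3) => palindrome
  [3:5] "ee" (len 2) => palindrome
Longest palindromic substring: "ece" with length 3

3


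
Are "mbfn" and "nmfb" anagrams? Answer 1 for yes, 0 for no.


Strings: "mbfn", "nmfb"
Sorted first:  bfmn
Sorted second: bfmn
Sorted forms match => anagrams

1


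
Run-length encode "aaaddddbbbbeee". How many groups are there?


Input: aaaddddbbbbeee
Scanning for consecutive runs:
  Group 1: 'a' x 3 (positions 0-2)
  Group 2: 'd' x 4 (positions 3-6)
  Group 3: 'b' x 4 (positions 7-10)
  Group 4: 'e' x 3 (positions 11-13)
Total groups: 4

4


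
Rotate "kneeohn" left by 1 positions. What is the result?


Input: "kneeohn", rotate left by 1
First 1 characters: "k"
Remaining characters: "neeohn"
Concatenate remaining + first: "neeohn" + "k" = "neeohnk"

neeohnk


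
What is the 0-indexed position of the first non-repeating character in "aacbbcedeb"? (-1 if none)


Input: aacbbcedeb
Character frequencies:
  'a': 2
  'b': 3
  'c': 2
  'd': 1
  'e': 2
Scanning left to right for freq == 1:
  Position 0 ('a'): freq=2, skip
  Position 1 ('a'): freq=2, skip
  Position 2 ('c'): freq=2, skip
  Position 3 ('b'): freq=3, skip
  Position 4 ('b'): freq=3, skip
  Position 5 ('c'): freq=2, skip
  Position 6 ('e'): freq=2, skip
  Position 7 ('d'): unique! => answer = 7

7


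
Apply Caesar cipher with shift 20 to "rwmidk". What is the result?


Caesar cipher: shift "rwmidk" by 20
  'r' (pos 17) + 20 = pos 11 = 'l'
  'w' (pos 22) + 20 = pos 16 = 'q'
  'm' (pos 12) + 20 = pos 6 = 'g'
  'i' (pos 8) + 20 = pos 2 = 'c'
  'd' (pos 3) + 20 = pos 23 = 'x'
  'k' (pos 10) + 20 = pos 4 = 'e'
Result: lqgcxe

lqgcxe


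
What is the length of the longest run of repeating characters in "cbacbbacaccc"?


Input: "cbacbbacaccc"
Scanning for longest run:
  Position 1 ('b'): new char, reset run to 1
  Position 2 ('a'): new char, reset run to 1
  Position 3 ('c'): new char, reset run to 1
  Position 4 ('b'): new char, reset run to 1
  Position 5 ('b'): continues run of 'b', length=2
  Position 6 ('a'): new char, reset run to 1
  Position 7 ('c'): new char, reset run to 1
  Position 8 ('a'): new char, reset run to 1
  Position 9 ('c'): new char, reset run to 1
  Position 10 ('c'): continues run of 'c', length=2
  Position 11 ('c'): continues run of 'c', length=3
Longest run: 'c' with length 3

3


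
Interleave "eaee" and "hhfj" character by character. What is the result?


Interleaving "eaee" and "hhfj":
  Position 0: 'e' from first, 'h' from second => "eh"
  Position 1: 'a' from first, 'h' from second => "ah"
  Position 2: 'e' from first, 'f' from second => "ef"
  Position 3: 'e' from first, 'j' from second => "ej"
Result: ehahefej

ehahefej


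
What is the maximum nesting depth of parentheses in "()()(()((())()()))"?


Input: "()()(()((())()()))"
Tracking depth:
  Position 0 '(': depth becomes 1
  Position 1 ')': depth becomes 0
  Position 2 '(': depth becomes 1
  Position 3 ')': depth becomes 0
  Position 4 '(': depth becomes 1
  Position 5 '(': depth becomes 2
  Position 6 ')': depth becomes 1
  Position 7 '(': depth becomes 2
  Position 8 '(': depth becomes 3
  Position 9 '(': depth becomes 4
  Position 10 ')': depth becomes 3
  Position 11 ')': depth becomes 2
  Position 12 '(': depth becomes 3
  Position 13 ')': depth becomes 2
  Position 14 '(': depth becomes 3
  Position 15 ')': depth becomes 2
  Position 16 ')': depth becomes 1
  Position 17 ')': depth becomes 0
Maximum depth reached: 4

4


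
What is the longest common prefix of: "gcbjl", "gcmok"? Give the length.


Words: gcbjl, gcmok
  Position 0: all 'g' => match
  Position 1: all 'c' => match
  Position 2: ('b', 'm') => mismatch, stop
LCP = "gc" (length 2)

2


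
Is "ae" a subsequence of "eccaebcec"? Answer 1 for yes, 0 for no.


Check if "ae" is a subsequence of "eccaebcec"
Greedy scan:
  Position 0 ('e'): no match needed
  Position 1 ('c'): no match needed
  Position 2 ('c'): no match needed
  Position 3 ('a'): matches sub[0] = 'a'
  Position 4 ('e'): matches sub[1] = 'e'
  Position 5 ('b'): no match needed
  Position 6 ('c'): no match needed
  Position 7 ('e'): no match needed
  Position 8 ('c'): no match needed
All 2 characters matched => is a subsequence

1


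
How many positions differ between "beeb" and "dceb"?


Comparing "beeb" and "dceb" position by position:
  Position 0: 'b' vs 'd' => DIFFER
  Position 1: 'e' vs 'c' => DIFFER
  Position 2: 'e' vs 'e' => same
  Position 3: 'b' vs 'b' => same
Positions that differ: 2

2


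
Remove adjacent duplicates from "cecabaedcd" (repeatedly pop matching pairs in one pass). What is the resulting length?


Input: cecabaedcd
Stack-based adjacent duplicate removal:
  Read 'c': push. Stack: c
  Read 'e': push. Stack: ce
  Read 'c': push. Stack: cec
  Read 'a': push. Stack: ceca
  Read 'b': push. Stack: cecab
  Read 'a': push. Stack: cecaba
  Read 'e': push. Stack: cecabae
  Read 'd': push. Stack: cecabaed
  Read 'c': push. Stack: cecabaedc
  Read 'd': push. Stack: cecabaedcd
Final stack: "cecabaedcd" (length 10)

10


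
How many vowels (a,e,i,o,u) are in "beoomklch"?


Input: beoomklch
Checking each character:
  'b' at position 0: consonant
  'e' at position 1: vowel (running total: 1)
  'o' at position 2: vowel (running total: 2)
  'o' at position 3: vowel (running total: 3)
  'm' at position 4: consonant
  'k' at position 5: consonant
  'l' at position 6: consonant
  'c' at position 7: consonant
  'h' at position 8: consonant
Total vowels: 3

3


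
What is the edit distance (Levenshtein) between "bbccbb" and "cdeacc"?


Computing edit distance: "bbccbb" -> "cdeacc"
DP table:
           c    d    e    a    c    c
      0    1    2    3    4    5    6
  b   1    1    2    3    4    5    6
  b   2    2    2    3    4    5    6
  c   3    2    3    3    4    4    5
  c   4    3    3    4    4    4    4
  b   5    4    4    4    5    5    5
  b   6    5    5    5    5    6    6
Edit distance = dp[6][6] = 6

6


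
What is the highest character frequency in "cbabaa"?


Input: cbabaa
Character counts:
  'a': 3
  'b': 2
  'c': 1
Maximum frequency: 3

3


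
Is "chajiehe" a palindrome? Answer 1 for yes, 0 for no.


Input: chajiehe
Reversed: eheijahc
  Compare pos 0 ('c') with pos 7 ('e'): MISMATCH
  Compare pos 1 ('h') with pos 6 ('h'): match
  Compare pos 2 ('a') with pos 5 ('e'): MISMATCH
  Compare pos 3 ('j') with pos 4 ('i'): MISMATCH
Result: not a palindrome

0


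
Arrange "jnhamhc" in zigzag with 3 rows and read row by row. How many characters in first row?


Zigzag "jnhamhc" into 3 rows:
Placing characters:
  'j' => row 0
  'n' => row 1
  'h' => row 2
  'a' => row 1
  'm' => row 0
  'h' => row 1
  'c' => row 2
Rows:
  Row 0: "jm"
  Row 1: "nah"
  Row 2: "hc"
First row length: 2

2


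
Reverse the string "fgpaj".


Input: fgpaj
Reading characters right to left:
  Position 4: 'j'
  Position 3: 'a'
  Position 2: 'p'
  Position 1: 'g'
  Position 0: 'f'
Reversed: japgf

japgf


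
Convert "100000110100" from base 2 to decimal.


Input: "100000110100" in base 2
Positional expansion:
  Digit '1' (value 1) x 2^11 = 2048
  Digit '0' (value 0) x 2^10 = 0
  Digit '0' (value 0) x 2^9 = 0
  Digit '0' (value 0) x 2^8 = 0
  Digit '0' (value 0) x 2^7 = 0
  Digit '0' (value 0) x 2^6 = 0
  Digit '1' (value 1) x 2^5 = 32
  Digit '1' (value 1) x 2^4 = 16
  Digit '0' (value 0) x 2^3 = 0
  Digit '1' (value 1) x 2^2 = 4
  Digit '0' (value 0) x 2^1 = 0
  Digit '0' (value 0) x 2^0 = 0
Sum = 2100

2100


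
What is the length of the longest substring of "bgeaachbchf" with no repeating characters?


Input: "bgeaachbchf"
Sliding window (track last position of each char):
  Position 0 ('b'): window [0,0] length 1 -- new best
  Position 1 ('g'): window [0,1] length 2 -- new best
  Position 2 ('e'): window [0,2] length 3 -- new best
  Position 3 ('a'): window [0,3] length 4 -- new best
  Position 4 ('a'): repeat (last at 3), move window start to 4
  Position 4 ('a'): window [4,4] length 1
  Position 5 ('c'): window [4,5] length 2
  Position 6 ('h'): window [4,6] length 3
  Position 7 ('b'): window [4,7] length 4
  Position 8 ('c'): repeat (last at 5), move window start to 6
  Position 8 ('c'): window [6,8] length 3
  Position 9 ('h'): repeat (last at 6), move window start to 7
  Position 9 ('h'): window [7,9] length 3
  Position 10 ('f'): window [7,10] length 4
Longest substring with no repeats: "bgea" with length 4

4


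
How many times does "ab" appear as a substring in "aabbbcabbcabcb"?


Searching for "ab" in "aabbbcabbcabcb"
Scanning each position:
  Position 0: "aa" => no
  Position 1: "ab" => MATCH
  Position 2: "bb" => no
  Position 3: "bb" => no
  Position 4: "bc" => no
  Position 5: "ca" => no
  Position 6: "ab" => MATCH
  Position 7: "bb" => no
  Position 8: "bc" => no
  Position 9: "ca" => no
  Position 10: "ab" => MATCH
  Position 11: "bc" => no
  Position 12: "cb" => no
Total occurrences: 3

3


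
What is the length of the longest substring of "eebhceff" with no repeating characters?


Input: "eebhceff"
Sliding window (track last position of each char):
  Position 0 ('e'): window [0,0] length 1 -- new best
  Position 1 ('e'): repeat (last at 0), move window start to 1
  Position 1 ('e'): window [1,1] length 1
  Position 2 ('b'): window [1,2] length 2 -- new best
  Position 3 ('h'): window [1,3] length 3 -- new best
  Position 4 ('c'): window [1,4] length 4 -- new best
  Position 5 ('e'): repeat (last at 1), move window start to 2
  Position 5 ('e'): window [2,5] length 4
  Position 6 ('f'): window [2,6] length 5 -- new best
  Position 7 ('f'): repeat (last at 6), move window start to 7
  Position 7 ('f'): window [7,7] length 1
Longest substring with no repeats: "bhcef" with length 5

5


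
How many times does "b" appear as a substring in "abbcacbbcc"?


Searching for "b" in "abbcacbbcc"
Scanning each position:
  Position 0: "a" => no
  Position 1: "b" => MATCH
  Position 2: "b" => MATCH
  Position 3: "c" => no
  Position 4: "a" => no
  Position 5: "c" => no
  Position 6: "b" => MATCH
  Position 7: "b" => MATCH
  Position 8: "c" => no
  Position 9: "c" => no
Total occurrences: 4

4


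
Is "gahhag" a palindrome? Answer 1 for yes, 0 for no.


Input: gahhag
Reversed: gahhag
  Compare pos 0 ('g') with pos 5 ('g'): match
  Compare pos 1 ('a') with pos 4 ('a'): match
  Compare pos 2 ('h') with pos 3 ('h'): match
Result: palindrome

1


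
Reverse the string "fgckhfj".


Input: fgckhfj
Reading characters right to left:
  Position 6: 'j'
  Position 5: 'f'
  Position 4: 'h'
  Position 3: 'k'
  Position 2: 'c'
  Position 1: 'g'
  Position 0: 'f'
Reversed: jfhkcgf

jfhkcgf


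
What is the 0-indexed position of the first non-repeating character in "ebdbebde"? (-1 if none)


Input: ebdbebde
Character frequencies:
  'b': 3
  'd': 2
  'e': 3
Scanning left to right for freq == 1:
  Position 0 ('e'): freq=3, skip
  Position 1 ('b'): freq=3, skip
  Position 2 ('d'): freq=2, skip
  Position 3 ('b'): freq=3, skip
  Position 4 ('e'): freq=3, skip
  Position 5 ('b'): freq=3, skip
  Position 6 ('d'): freq=2, skip
  Position 7 ('e'): freq=3, skip
  No unique character found => answer = -1

-1


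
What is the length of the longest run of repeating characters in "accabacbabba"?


Input: "accabacbabba"
Scanning for longest run:
  Position 1 ('c'): new char, reset run to 1
  Position 2 ('c'): continues run of 'c', length=2
  Position 3 ('a'): new char, reset run to 1
  Position 4 ('b'): new char, reset run to 1
  Position 5 ('a'): new char, reset run to 1
  Position 6 ('c'): new char, reset run to 1
  Position 7 ('b'): new char, reset run to 1
  Position 8 ('a'): new char, reset run to 1
  Position 9 ('b'): new char, reset run to 1
  Position 10 ('b'): continues run of 'b', length=2
  Position 11 ('a'): new char, reset run to 1
Longest run: 'c' with length 2

2


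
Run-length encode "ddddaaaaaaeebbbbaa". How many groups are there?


Input: ddddaaaaaaeebbbbaa
Scanning for consecutive runs:
  Group 1: 'd' x 4 (positions 0-3)
  Group 2: 'a' x 6 (positions 4-9)
  Group 3: 'e' x 2 (positions 10-11)
  Group 4: 'b' x 4 (positions 12-15)
  Group 5: 'a' x 2 (positions 16-17)
Total groups: 5

5


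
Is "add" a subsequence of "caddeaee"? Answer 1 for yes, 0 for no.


Check if "add" is a subsequence of "caddeaee"
Greedy scan:
  Position 0 ('c'): no match needed
  Position 1 ('a'): matches sub[0] = 'a'
  Position 2 ('d'): matches sub[1] = 'd'
  Position 3 ('d'): matches sub[2] = 'd'
  Position 4 ('e'): no match needed
  Position 5 ('a'): no match needed
  Position 6 ('e'): no match needed
  Position 7 ('e'): no match needed
All 3 characters matched => is a subsequence

1


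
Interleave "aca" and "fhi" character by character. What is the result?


Interleaving "aca" and "fhi":
  Position 0: 'a' from first, 'f' from second => "af"
  Position 1: 'c' from first, 'h' from second => "ch"
  Position 2: 'a' from first, 'i' from second => "ai"
Result: afchai

afchai


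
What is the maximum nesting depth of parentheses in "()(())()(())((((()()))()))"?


Input: "()(())()(())((((()()))()))"
Tracking depth:
  Position 0 '(': depth becomes 1
  Position 1 ')': depth becomes 0
  Position 2 '(': depth becomes 1
  Position 3 '(': depth becomes 2
  Position 4 ')': depth becomes 1
  Position 5 ')': depth becomes 0
  Position 6 '(': depth becomes 1
  Position 7 ')': depth becomes 0
  Position 8 '(': depth becomes 1
  Position 9 '(': depth becomes 2
  Position 10 ')': depth becomes 1
  Position 11 ')': depth becomes 0
  Position 12 '(': depth becomes 1
  Position 13 '(': depth becomes 2
  Position 14 '(': depth becomes 3
  Position 15 '(': depth becomes 4
  Position 16 '(': depth becomes 5
  Position 17 ')': depth becomes 4
  Position 18 '(': depth becomes 5
  Position 19 ')': depth becomes 4
  Position 20 ')': depth becomes 3
  Position 21 ')': depth becomes 2
  Position 22 '(': depth becomes 3
  Position 23 ')': depth becomes 2
  Position 24 ')': depth becomes 1
  Position 25 ')': depth becomes 0
Maximum depth reached: 5

5


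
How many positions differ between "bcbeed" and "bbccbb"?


Comparing "bcbeed" and "bbccbb" position by position:
  Position 0: 'b' vs 'b' => same
  Position 1: 'c' vs 'b' => DIFFER
  Position 2: 'b' vs 'c' => DIFFER
  Position 3: 'e' vs 'c' => DIFFER
  Position 4: 'e' vs 'b' => DIFFER
  Position 5: 'd' vs 'b' => DIFFER
Positions that differ: 5

5


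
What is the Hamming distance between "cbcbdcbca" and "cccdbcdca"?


Comparing "cbcbdcbca" and "cccdbcdca" position by position:
  Position 0: 'c' vs 'c' => same
  Position 1: 'b' vs 'c' => differ
  Position 2: 'c' vs 'c' => same
  Position 3: 'b' vs 'd' => differ
  Position 4: 'd' vs 'b' => differ
  Position 5: 'c' vs 'c' => same
  Position 6: 'b' vs 'd' => differ
  Position 7: 'c' vs 'c' => same
  Position 8: 'a' vs 'a' => same
Total differences (Hamming distance): 4

4


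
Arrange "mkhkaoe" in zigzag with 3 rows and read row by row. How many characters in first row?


Zigzag "mkhkaoe" into 3 rows:
Placing characters:
  'm' => row 0
  'k' => row 1
  'h' => row 2
  'k' => row 1
  'a' => row 0
  'o' => row 1
  'e' => row 2
Rows:
  Row 0: "ma"
  Row 1: "kko"
  Row 2: "he"
First row length: 2

2


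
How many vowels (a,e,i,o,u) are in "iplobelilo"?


Input: iplobelilo
Checking each character:
  'i' at position 0: vowel (running total: 1)
  'p' at position 1: consonant
  'l' at position 2: consonant
  'o' at position 3: vowel (running total: 2)
  'b' at position 4: consonant
  'e' at position 5: vowel (running total: 3)
  'l' at position 6: consonant
  'i' at position 7: vowel (running total: 4)
  'l' at position 8: consonant
  'o' at position 9: vowel (running total: 5)
Total vowels: 5

5


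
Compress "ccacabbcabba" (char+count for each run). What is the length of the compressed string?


Input: ccacabbcabba
Runs:
  'c' x 2 => "c2"
  'a' x 1 => "a1"
  'c' x 1 => "c1"
  'a' x 1 => "a1"
  'b' x 2 => "b2"
  'c' x 1 => "c1"
  'a' x 1 => "a1"
  'b' x 2 => "b2"
  'a' x 1 => "a1"
Compressed: "c2a1c1a1b2c1a1b2a1"
Compressed length: 18

18


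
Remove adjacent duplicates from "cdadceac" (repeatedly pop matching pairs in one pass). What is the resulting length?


Input: cdadceac
Stack-based adjacent duplicate removal:
  Read 'c': push. Stack: c
  Read 'd': push. Stack: cd
  Read 'a': push. Stack: cda
  Read 'd': push. Stack: cdad
  Read 'c': push. Stack: cdadc
  Read 'e': push. Stack: cdadce
  Read 'a': push. Stack: cdadcea
  Read 'c': push. Stack: cdadceac
Final stack: "cdadceac" (length 8)

8


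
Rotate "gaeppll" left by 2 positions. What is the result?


Input: "gaeppll", rotate left by 2
First 2 characters: "ga"
Remaining characters: "eppll"
Concatenate remaining + first: "eppll" + "ga" = "eppllga"

eppllga


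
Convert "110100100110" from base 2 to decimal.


Input: "110100100110" in base 2
Positional expansion:
  Digit '1' (value 1) x 2^11 = 2048
  Digit '1' (value 1) x 2^10 = 1024
  Digit '0' (value 0) x 2^9 = 0
  Digit '1' (value 1) x 2^8 = 256
  Digit '0' (value 0) x 2^7 = 0
  Digit '0' (value 0) x 2^6 = 0
  Digit '1' (value 1) x 2^5 = 32
  Digit '0' (value 0) x 2^4 = 0
  Digit '0' (value 0) x 2^3 = 0
  Digit '1' (value 1) x 2^2 = 4
  Digit '1' (value 1) x 2^1 = 2
  Digit '0' (value 0) x 2^0 = 0
Sum = 3366

3366


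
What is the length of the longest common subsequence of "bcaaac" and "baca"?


LCS of "bcaaac" and "baca"
DP table:
           b    a    c    a
      0    0    0    0    0
  b   0    1    1    1    1
  c   0    1    1    2    2
  a   0    1    2    2    3
  a   0    1    2    2    3
  a   0    1    2    2    3
  c   0    1    2    3    3
LCS length = dp[6][4] = 3

3
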